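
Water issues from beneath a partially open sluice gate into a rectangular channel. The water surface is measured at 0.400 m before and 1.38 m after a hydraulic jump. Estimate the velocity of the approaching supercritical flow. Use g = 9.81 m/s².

For a rectangular channel the momentum equation gives q² = ½·g·y₁·y₂·(y₁ + y₂) = ½×9.81×0.400×1.38×1.78 = 4.82.
q = √4.82 = 2.20 m²/s.
V₁ = q/y₁ = 2.20/0.400 = 5.49 m/s.

V₁ = 5.49 m/s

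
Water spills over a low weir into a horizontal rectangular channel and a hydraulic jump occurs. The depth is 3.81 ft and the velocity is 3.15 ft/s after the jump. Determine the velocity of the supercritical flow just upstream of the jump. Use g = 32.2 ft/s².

Fr₂ = V₂/√(g·y₂) = 3.15/√(32.2×3.81) = 0.284.
Since the conjugate-depth ratio holds either way, y₁/y₂ = ½[√(1 + 8Fr₂²) − 1] = ½[√1.647 − 1] = 0.142.
y₁ = 0.142 × 3.81 = 0.540 ft.
V₁ = q/y₁ = 12.0/0.540 = 22.2 ft/s.

V₁ = 22.2 ft/s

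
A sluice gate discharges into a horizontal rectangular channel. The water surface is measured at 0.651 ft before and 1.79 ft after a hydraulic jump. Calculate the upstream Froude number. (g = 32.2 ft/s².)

For a rectangular channel the momentum equation gives q² = ½·g·y₁·y₂·(y₁ + y₂) = ½×32.2×0.651×1.79×2.44 = 45.8.
q = √45.8 = 6.77 ft²/s.
V₁ = q/y₁ = 10.4 ft/s; Fr₁ = V₁/√(g·y₁) = 2.27.

Fr₁ = 2.27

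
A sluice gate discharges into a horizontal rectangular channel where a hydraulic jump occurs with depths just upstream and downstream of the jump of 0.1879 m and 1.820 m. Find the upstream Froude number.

Fr₁ = 7.194

For a rectangular channel the momentum equation gives q² = ½·g·y₁·y₂·(y₁ + y₂) = ½×9.81×0.1879×1.820×2.008 = 3.368.
q = √3.368 = 1.835 m²/s.
V₁ = q/y₁ = 9.767 m/s; Fr₁ = V₁/√(g·y₁) = 7.194.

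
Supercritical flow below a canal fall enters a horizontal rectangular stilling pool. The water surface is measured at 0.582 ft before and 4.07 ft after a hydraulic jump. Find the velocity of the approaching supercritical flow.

For a rectangular channel the momentum equation gives q² = ½·g·y₁·y₂·(y₁ + y₂) = ½×32.2×0.582×4.07×4.65 = 177.
q = √177 = 13.3 ft²/s.
V₁ = q/y₁ = 13.3/0.582 = 22.9 ft/s.

V₁ = 22.9 ft/s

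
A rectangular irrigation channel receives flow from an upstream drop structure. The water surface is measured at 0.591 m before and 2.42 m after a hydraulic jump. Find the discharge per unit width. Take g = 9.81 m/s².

For a rectangular channel the momentum equation gives q² = ½·g·y₁·y₂·(y₁ + y₂) = ½×9.81×0.591×2.42×3.01 = 21.1.
q = √21.1 = 4.60 m²/s.

q = 4.60 m²/s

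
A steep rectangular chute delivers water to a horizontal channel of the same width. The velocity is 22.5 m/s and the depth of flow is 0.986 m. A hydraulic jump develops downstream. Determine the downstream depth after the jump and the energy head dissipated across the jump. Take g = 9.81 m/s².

y₂ = 9.61 m; ΔE = 16.9 m

Fr₁ = V₁/√(g·y₁) = 22.5/√(9.81×0.986) = 7.23.
By Bélanger, y₂/y₁ = ½[√(1 + 8Fr₁²) − 1] = ½[√419.7 − 1] = 9.74.
y₂ = 9.74 × 0.986 = 9.61 m.
q = V₁·y₁ = 22.5 × 0.986 = 22.2 m²/s. V₂ = q/y₂ = 22.2/9.61 = 2.31 m/s. E₁ = y₁ + V₁²/2g = 26.8 m; E₂ = y₂ + V₂²/2g = 9.88 m. ΔE = E₁ − E₂ = 16.9 m.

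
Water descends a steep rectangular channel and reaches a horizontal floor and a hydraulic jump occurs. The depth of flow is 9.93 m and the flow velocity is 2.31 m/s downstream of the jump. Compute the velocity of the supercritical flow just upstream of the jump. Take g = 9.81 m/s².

Fr₂ = V₂/√(g·y₂) = 2.31/√(9.81×9.93) = 0.234.
From the momentum equation (using Fr₂), y₁/y₂ = ½[√(1 + 8Fr₂²) − 1] = ½[√1.438 − 1] = 0.0996.
y₁ = 0.0996 × 9.93 = 0.989 m.
V₁ = q/y₁ = 22.9/0.989 = 23.2 m/s.

V₁ = 23.2 m/s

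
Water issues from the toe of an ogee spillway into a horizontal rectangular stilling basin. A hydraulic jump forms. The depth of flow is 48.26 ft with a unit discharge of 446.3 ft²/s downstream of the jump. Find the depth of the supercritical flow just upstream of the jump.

y₁ = 4.829 ft

V₂ = q/y₂ = 446.3/48.26 = 9.248 ft/s; Fr₂ = V₂/√(g·y₂) = 0.2346.
The Bélanger relation is symmetric: y₁/y₂ = ½[√(1 + 8Fr₂²) − 1] = ½[√1.4403 − 1] = 0.1001.
y₁ = 0.1001 × 48.26 = 4.829 ft.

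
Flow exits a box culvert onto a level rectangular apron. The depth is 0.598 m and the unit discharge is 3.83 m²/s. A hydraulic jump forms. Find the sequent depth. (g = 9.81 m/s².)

V₁ = q/y₁ = 3.83/0.598 = 6.40 m/s. Fr₁ = V₁/√(g·y₁) = 6.40/√(9.81×0.598) = 2.64.
By Bélanger, y₂/y₁ = ½[√(1 + 8Fr₁²) − 1] = ½[√56.94 − 1] = 3.27.
y₂ = 3.27 × 0.598 = 1.96 m.

y₂ = 1.96 m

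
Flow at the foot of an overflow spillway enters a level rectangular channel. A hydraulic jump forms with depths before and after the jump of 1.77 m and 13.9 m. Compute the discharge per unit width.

q = 43.5 m²/s

For a rectangular channel the momentum equation gives q² = ½·g·y₁·y₂·(y₁ + y₂) = ½×9.81×1.77×13.9×15.7 = 1891.
q = √1891 = 43.5 m²/s.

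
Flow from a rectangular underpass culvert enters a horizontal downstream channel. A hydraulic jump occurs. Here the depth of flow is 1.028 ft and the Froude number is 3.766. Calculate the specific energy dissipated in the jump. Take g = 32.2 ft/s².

Fr₁ = 3.766 (given).
Conjugate-depth relation: y₂/y₁ = ½[√(1 + 8Fr₁²) − 1] = ½[√114.46 − 1] = 4.849.
y₂ = 4.849 × 1.028 = 4.985 ft.
V₁ = Fr₁·√(g·y₁) = 3.766×√(32.2×1.028) = 21.67 ft/s; q = V₁·y₁ = 22.27 ft²/s. V₂ = q/y₂ = 22.27/4.985 = 4.468 ft/s. E₁ = y₁ + V₁²/2g = 8.318 ft; E₂ = y₂ + V₂²/2g = 5.295 ft. ΔE = E₁ − E₂ = 3.023 ft.

ΔE = 3.023 ft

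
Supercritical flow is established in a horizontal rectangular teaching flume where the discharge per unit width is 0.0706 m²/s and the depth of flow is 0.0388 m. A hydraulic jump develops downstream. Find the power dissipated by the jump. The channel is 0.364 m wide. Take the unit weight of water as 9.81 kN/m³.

V₁ = q/y₁ = 0.0706/0.0388 = 1.82 m/s. Fr₁ = V₁/√(g·y₁) = 1.82/√(9.81×0.0388) = 2.95.
Bélanger equation: y₂/y₁ = ½[√(1 + 8Fr₁²) − 1] = ½[√70.59 − 1] = 3.70.
y₂ = 3.70 × 0.0388 = 0.144 m.
V₂ = q/y₂ = 0.0706/0.144 = 0.492 m/s. E₁ = y₁ + V₁²/2g = 0.208 m; E₂ = y₂ + V₂²/2g = 0.156 m. ΔE = E₁ − E₂ = 0.0516 m.
Q = q·b = 0.0706 × 0.364 = 0.0257 m³/s. P = γ·Q·ΔE = 9.81 × 0.0257 × 0.0516 = 0.0130 kW.

P = 0.0130 kW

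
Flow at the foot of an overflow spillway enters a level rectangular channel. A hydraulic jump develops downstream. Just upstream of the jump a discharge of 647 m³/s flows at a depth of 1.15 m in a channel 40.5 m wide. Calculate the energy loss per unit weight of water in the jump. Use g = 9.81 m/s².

q = Q/b = 647/40.5 = 16.0 m²/s; V₁ = q/y₁ = 13.9 m/s. Fr₁ = V₁/√(g·y₁) = 4.14.
From the momentum equation for a rectangular channel, y₂/y₁ = ½[√(1 + 8Fr₁²) − 1] = ½[√137.8 − 1] = 5.37.
y₂ = 5.37 × 1.15 = 6.18 m.
V₂ = q/y₂ = 16.0/6.18 = 2.59 m/s. E₁ = y₁ + V₁²/2g = 11.0 m; E₂ = y₂ + V₂²/2g = 6.52 m. ΔE = E₁ − E₂ = 4.47 m.

ΔE = 4.47 m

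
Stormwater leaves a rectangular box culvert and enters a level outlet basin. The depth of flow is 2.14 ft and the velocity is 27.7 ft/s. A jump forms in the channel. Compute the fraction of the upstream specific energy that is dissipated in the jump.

ΔE/E₁ = 0.307 (30.7%)

Fr₁ = V₁/√(g·y₁) = 27.7/√(32.2×2.14) = 3.34.
From the momentum equation for a rectangular channel, y₂/y₁ = ½[√(1 + 8Fr₁²) − 1] = ½[√90.08 − 1] = 4.25.
y₂ = 4.25 × 2.14 = 9.09 ft.
E₁ = y₁ + V₁²/2g = 14.1 ft. ΔE = (y₂ − y₁)³/(4y₁y₂) = 4.31 ft. ΔE/E₁ = 4.31/14.1 = 0.307.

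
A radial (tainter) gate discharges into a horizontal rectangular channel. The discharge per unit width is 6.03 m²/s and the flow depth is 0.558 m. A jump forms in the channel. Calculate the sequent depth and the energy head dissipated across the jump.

V₁ = q/y₁ = 6.03/0.558 = 10.8 m/s. Fr₁ = V₁/√(g·y₁) = 10.8/√(9.81×0.558) = 4.62.
By Bélanger, y₂/y₁ = ½[√(1 + 8Fr₁²) − 1] = ½[√171.7 − 1] = 6.05.
y₂ = 6.05 × 0.558 = 3.38 m.
Head loss: ΔE = (y₂ − y₁)³/(4y₁y₂) = (3.38 − 0.558)³/(4×0.558×3.38) = 22.4/7.54 = 2.97 m.

y₂ = 3.38 m; ΔE = 2.97 m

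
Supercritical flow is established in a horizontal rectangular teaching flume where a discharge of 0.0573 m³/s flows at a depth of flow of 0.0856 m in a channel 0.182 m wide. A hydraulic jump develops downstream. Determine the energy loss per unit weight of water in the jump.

q = Q/b = 0.0573/0.182 = 0.315 m²/s; V₁ = q/y₁ = 3.68 m/s. Fr₁ = V₁/√(g·y₁) = 4.01.
Bélanger equation: y₂/y₁ = ½[√(1 + 8Fr₁²) − 1] = ½[√129.9 − 1] = 5.20.
y₂ = 5.20 × 0.0856 = 0.445 m.
Head loss: ΔE = (y₂ − y₁)³/(4y₁y₂) = (0.445 − 0.0856)³/(4×0.0856×0.445) = 0.0464/0.152 = 0.305 m.

ΔE = 0.305 m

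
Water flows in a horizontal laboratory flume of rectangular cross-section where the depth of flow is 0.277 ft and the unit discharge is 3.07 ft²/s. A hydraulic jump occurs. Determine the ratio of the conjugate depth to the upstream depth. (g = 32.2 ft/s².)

y₂/y₁ = 4.77

V₁ = q/y₁ = 3.07/0.277 = 11.1 ft/s. Fr₁ = V₁/√(g·y₁) = 11.1/√(32.2×0.277) = 3.71.
By Bélanger, y₂/y₁ = ½[√(1 + 8Fr₁²) − 1] = ½[√111.2 − 1] = 4.77.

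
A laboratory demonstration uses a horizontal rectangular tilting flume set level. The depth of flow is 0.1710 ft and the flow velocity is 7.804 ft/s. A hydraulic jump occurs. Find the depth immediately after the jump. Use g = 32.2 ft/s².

y₂ = 0.7233 ft

Fr₁ = V₁/√(g·y₁) = 7.804/√(32.2×0.1710) = 3.326.
Bélanger equation: y₂/y₁ = ½[√(1 + 8Fr₁²) − 1] = ½[√89.486 − 1] = 4.230.
y₂ = 4.230 × 0.1710 = 0.7233 ft.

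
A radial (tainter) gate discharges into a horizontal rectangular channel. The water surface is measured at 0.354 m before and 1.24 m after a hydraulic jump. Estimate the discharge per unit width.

For a rectangular channel the momentum equation gives q² = ½·g·y₁·y₂·(y₁ + y₂) = ½×9.81×0.354×1.24×1.59 = 3.43.
q = √3.43 = 1.85 m²/s.

q = 1.85 m²/s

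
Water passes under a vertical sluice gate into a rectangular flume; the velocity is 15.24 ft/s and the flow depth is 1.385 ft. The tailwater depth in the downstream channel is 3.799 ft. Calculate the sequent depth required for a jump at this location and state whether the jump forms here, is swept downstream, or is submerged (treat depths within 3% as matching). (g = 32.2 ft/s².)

Fr₁ = V₁/√(g·y₁) = 15.24/√(32.2×1.385) = 2.282.
Sequent-depth ratio: y₂/y₁ = ½[√(1 + 8Fr₁²) − 1] = ½[√42.663 − 1] = 2.766.
y₂ = 2.766 × 1.385 = 3.831 ft.
Tailwater y_tw = 3.799 ft: y_tw ≈ y₂, so the jump forms here.

y₂ = 3.831 ft; the jump forms here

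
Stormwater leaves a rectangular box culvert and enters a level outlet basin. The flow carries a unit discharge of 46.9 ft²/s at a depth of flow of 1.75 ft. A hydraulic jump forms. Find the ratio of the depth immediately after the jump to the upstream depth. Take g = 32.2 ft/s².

y₂/y₁ = 4.57

V₁ = q/y₁ = 46.9/1.75 = 26.8 ft/s. Fr₁ = V₁/√(g·y₁) = 26.8/√(32.2×1.75) = 3.57.
From the momentum equation for a rectangular channel, y₂/y₁ = ½[√(1 + 8Fr₁²) − 1] = ½[√103.0 − 1] = 4.57.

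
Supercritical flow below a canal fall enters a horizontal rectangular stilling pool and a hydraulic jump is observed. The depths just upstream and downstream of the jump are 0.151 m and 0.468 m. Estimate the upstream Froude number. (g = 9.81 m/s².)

Fr₁ = 2.52

For a rectangular channel the momentum equation gives q² = ½·g·y₁·y₂·(y₁ + y₂) = ½×9.81×0.151×0.468×0.619 = 0.215.
q = √0.215 = 0.463 m²/s.
V₁ = q/y₁ = 3.07 m/s; Fr₁ = V₁/√(g·y₁) = 2.52.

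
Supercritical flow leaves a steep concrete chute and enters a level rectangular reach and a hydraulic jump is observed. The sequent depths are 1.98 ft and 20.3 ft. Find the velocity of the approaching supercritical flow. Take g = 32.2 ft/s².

For a rectangular channel the momentum equation gives q² = ½·g·y₁·y₂·(y₁ + y₂) = ½×32.2×1.98×20.3×22.3 = 14418.
q = √14418 = 120 ft²/s.
V₁ = q/y₁ = 120/1.98 = 60.6 ft/s.

V₁ = 60.6 ft/s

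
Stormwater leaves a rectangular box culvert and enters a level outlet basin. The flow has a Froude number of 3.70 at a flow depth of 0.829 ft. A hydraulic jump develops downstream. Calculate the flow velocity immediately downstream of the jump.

V₂ = 4.02 ft/s

Fr₁ = 3.70 (given).
From the momentum equation for a rectangular channel, y₂/y₁ = ½[√(1 + 8Fr₁²) − 1] = ½[√110.5 − 1] = 4.76.
y₂ = 4.76 × 0.829 = 3.94 ft.
V₁ = Fr₁·√(g·y₁) = 3.70×√(32.2×0.829) = 19.1 ft/s; q = V₁·y₁ = 15.8 ft²/s.
V₂ = q/y₂ = 15.8/3.94 = 4.02 ft/s.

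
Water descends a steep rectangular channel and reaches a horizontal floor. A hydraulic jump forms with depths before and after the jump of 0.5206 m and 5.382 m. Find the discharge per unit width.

q = 9.007 m²/s

For a rectangular channel the momentum equation gives q² = ½·g·y₁·y₂·(y₁ + y₂) = ½×9.81×0.5206×5.382×5.903 = 81.12.
q = √81.12 = 9.007 m²/s.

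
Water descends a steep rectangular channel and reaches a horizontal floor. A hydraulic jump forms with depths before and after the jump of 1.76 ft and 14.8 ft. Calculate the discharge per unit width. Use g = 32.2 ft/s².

q = 83.3 ft²/s

For a rectangular channel the momentum equation gives q² = ½·g·y₁·y₂·(y₁ + y₂) = ½×32.2×1.76×14.8×16.6 = 6945.
q = √6945 = 83.3 ft²/s.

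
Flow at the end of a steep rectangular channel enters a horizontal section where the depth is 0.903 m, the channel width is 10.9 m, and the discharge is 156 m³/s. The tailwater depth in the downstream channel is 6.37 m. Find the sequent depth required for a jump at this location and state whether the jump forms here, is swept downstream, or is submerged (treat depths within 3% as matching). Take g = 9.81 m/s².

y₂ = 6.36 m; the jump forms here

q = Q/b = 156/10.9 = 14.3 m²/s; V₁ = q/y₁ = 15.8 m/s. Fr₁ = V₁/√(g·y₁) = 5.33.
Conjugate-depth relation: y₂/y₁ = ½[√(1 + 8Fr₁²) − 1] = ½[√227.9 − 1] = 7.05.
y₂ = 7.05 × 0.903 = 6.36 m.
Tailwater y_tw = 6.37 m: y_tw ≈ y₂, so the jump forms here.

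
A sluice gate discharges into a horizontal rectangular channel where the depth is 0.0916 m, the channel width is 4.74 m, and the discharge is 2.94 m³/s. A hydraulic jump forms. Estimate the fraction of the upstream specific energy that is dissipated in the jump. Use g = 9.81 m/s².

ΔE/E₁ = 0.627 (62.7%)

q = Q/b = 2.94/4.74 = 0.620 m²/s; V₁ = q/y₁ = 6.77 m/s. Fr₁ = V₁/√(g·y₁) = 7.14.
Bélanger equation: y₂/y₁ = ½[√(1 + 8Fr₁²) − 1] = ½[√409.2 − 1] = 9.61.
y₂ = 9.61 × 0.0916 = 0.881 m.
E₁ = y₁ + V₁²/2g = 2.43 m. ΔE = (y₂ − y₁)³/(4y₁y₂) = 1.52 m. ΔE/E₁ = 1.52/2.43 = 0.627.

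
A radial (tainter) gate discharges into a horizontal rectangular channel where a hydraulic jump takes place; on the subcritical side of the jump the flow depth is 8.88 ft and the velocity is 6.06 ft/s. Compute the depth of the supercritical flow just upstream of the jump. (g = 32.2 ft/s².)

Fr₂ = V₂/√(g·y₂) = 6.06/√(32.2×8.88) = 0.358.
Since the conjugate-depth ratio holds either way, y₁/y₂ = ½[√(1 + 8Fr₂²) − 1] = ½[√2.027 − 1] = 0.212.
y₁ = 0.212 × 8.88 = 1.88 ft.

y₁ = 1.88 ft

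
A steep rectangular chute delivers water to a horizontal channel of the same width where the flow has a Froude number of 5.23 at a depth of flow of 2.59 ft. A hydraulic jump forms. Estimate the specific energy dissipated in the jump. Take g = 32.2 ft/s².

ΔE = 19.4 ft

Fr₁ = 5.23 (given).
By Bélanger, y₂/y₁ = ½[√(1 + 8Fr₁²) − 1] = ½[√219.8 − 1] = 6.91.
y₂ = 6.91 × 2.59 = 17.9 ft.
Head loss: ΔE = (y₂ − y₁)³/(4y₁y₂) = (17.9 − 2.59)³/(4×2.59×17.9) = 3592/185 = 19.4 ft.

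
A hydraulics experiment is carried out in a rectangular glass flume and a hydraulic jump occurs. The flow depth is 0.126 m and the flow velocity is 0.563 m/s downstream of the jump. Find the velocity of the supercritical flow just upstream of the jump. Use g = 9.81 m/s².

V₁ = 1.51 m/s

Fr₂ = V₂/√(g·y₂) = 0.563/√(9.81×0.126) = 0.506.
The Bélanger relation is symmetric: y₁/y₂ = ½[√(1 + 8Fr₂²) − 1] = ½[√3.051 − 1] = 0.373.
y₁ = 0.373 × 0.126 = 0.0471 m.
V₁ = q/y₁ = 0.0709/0.0471 = 1.51 m/s.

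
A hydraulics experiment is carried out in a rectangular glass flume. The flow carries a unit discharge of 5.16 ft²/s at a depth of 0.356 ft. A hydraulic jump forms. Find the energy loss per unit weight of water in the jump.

ΔE = 1.53 ft

V₁ = q/y₁ = 5.16/0.356 = 14.5 ft/s. Fr₁ = V₁/√(g·y₁) = 14.5/√(32.2×0.356) = 4.28.
By Bélanger, y₂/y₁ = ½[√(1 + 8Fr₁²) − 1] = ½[√147.6 − 1] = 5.57.
y₂ = 5.57 × 0.356 = 1.98 ft.
V₂ = q/y₂ = 5.16/1.98 = 2.60 ft/s. E₁ = y₁ + V₁²/2g = 3.62 ft; E₂ = y₂ + V₂²/2g = 2.09 ft. ΔE = E₁ − E₂ = 1.53 ft.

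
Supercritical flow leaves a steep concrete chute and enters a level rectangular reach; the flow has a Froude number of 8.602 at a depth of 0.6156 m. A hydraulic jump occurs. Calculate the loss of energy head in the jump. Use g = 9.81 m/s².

Fr₁ = 8.602 (given).
From the momentum equation for a rectangular channel, y₂/y₁ = ½[√(1 + 8Fr₁²) − 1] = ½[√592.96 − 1] = 11.68.
y₂ = 11.68 × 0.6156 = 7.187 m.
Head loss: ΔE = (y₂ − y₁)³/(4y₁y₂) = (7.187 − 0.6156)³/(4×0.6156×7.187) = 283.8/17.70 = 16.04 m.

ΔE = 16.04 m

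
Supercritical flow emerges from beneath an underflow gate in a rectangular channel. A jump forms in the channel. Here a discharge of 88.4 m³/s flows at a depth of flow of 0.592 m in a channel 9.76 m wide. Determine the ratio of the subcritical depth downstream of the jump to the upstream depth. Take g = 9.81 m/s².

y₂/y₁ = 8.49

q = Q/b = 88.4/9.76 = 9.06 m²/s; V₁ = q/y₁ = 15.3 m/s. Fr₁ = V₁/√(g·y₁) = 6.35.
Bélanger equation: y₂/y₁ = ½[√(1 + 8Fr₁²) − 1] = ½[√323.4 − 1] = 8.49.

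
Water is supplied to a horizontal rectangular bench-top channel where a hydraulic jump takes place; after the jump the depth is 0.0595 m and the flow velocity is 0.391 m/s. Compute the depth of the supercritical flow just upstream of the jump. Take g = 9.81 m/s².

Fr₂ = V₂/√(g·y₂) = 0.391/√(9.81×0.0595) = 0.512.
Applying the sequent-depth relation in reverse, y₁/y₂ = ½[√(1 + 8Fr₂²) − 1] = ½[√3.095 − 1] = 0.380.
y₁ = 0.380 × 0.0595 = 0.0226 m.

y₁ = 0.0226 m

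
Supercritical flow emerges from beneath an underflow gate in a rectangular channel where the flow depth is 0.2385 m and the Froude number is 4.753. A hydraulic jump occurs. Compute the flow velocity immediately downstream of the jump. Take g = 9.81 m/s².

Fr₁ = 4.753 (given).
Sequent-depth ratio: y₂/y₁ = ½[√(1 + 8Fr₁²) − 1] = ½[√181.73 − 1] = 6.240.
y₂ = 6.240 × 0.2385 = 1.488 m.
V₁ = Fr₁·√(g·y₁) = 4.753×√(9.81×0.2385) = 7.270 m/s; q = V₁·y₁ = 1.734 m²/s.
V₂ = q/y₂ = 1.734/1.488 = 1.165 m/s.

V₂ = 1.165 m/s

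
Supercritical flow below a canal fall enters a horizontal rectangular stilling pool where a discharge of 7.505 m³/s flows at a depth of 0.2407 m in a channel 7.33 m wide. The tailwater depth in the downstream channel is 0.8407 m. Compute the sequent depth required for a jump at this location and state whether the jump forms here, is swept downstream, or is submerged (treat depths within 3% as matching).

q = Q/b = 7.505/7.33 = 1.024 m²/s; V₁ = q/y₁ = 4.254 m/s. Fr₁ = V₁/√(g·y₁) = 2.768.
Conjugate-depth relation: y₂/y₁ = ½[√(1 + 8Fr₁²) − 1] = ½[√62.304 − 1] = 3.447.
y₂ = 3.447 × 0.2407 = 0.8296 m.
Tailwater y_tw = 0.8407 m: y_tw ≈ y₂, so the jump forms here.

y₂ = 0.8296 m; the jump forms here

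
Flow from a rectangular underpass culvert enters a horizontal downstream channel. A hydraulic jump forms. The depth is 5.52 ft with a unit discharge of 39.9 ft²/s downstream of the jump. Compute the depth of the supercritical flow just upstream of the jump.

V₂ = q/y₂ = 39.9/5.52 = 7.23 ft/s; Fr₂ = V₂/√(g·y₂) = 0.542.
From the momentum equation (using Fr₂), y₁/y₂ = ½[√(1 + 8Fr₂²) − 1] = ½[√3.352 − 1] = 0.415.
y₁ = 0.415 × 5.52 = 2.29 ft.

y₁ = 2.29 ft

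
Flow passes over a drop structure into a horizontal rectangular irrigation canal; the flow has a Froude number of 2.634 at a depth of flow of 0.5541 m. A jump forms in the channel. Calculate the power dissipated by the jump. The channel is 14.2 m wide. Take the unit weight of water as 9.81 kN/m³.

Fr₁ = 2.634 (given).
By Bélanger, y₂/y₁ = ½[√(1 + 8Fr₁²) − 1] = ½[√56.504 − 1] = 3.258.
y₂ = 3.258 × 0.5541 = 1.806 m.
Head loss: ΔE = (y₂ − y₁)³/(4y₁y₂) = (1.806 − 0.5541)³/(4×0.5541×1.806) = 1.960/4.002 = 0.4897 m.
V₁ = Fr₁·√(g·y₁) = 2.634×√(9.81×0.5541) = 6.141 m/s; q = V₁·y₁ = 3.403 m²/s. Q = q·b = 3.403 × 14.2 = 48.32 m³/s. P = γ·Q·ΔE = 9.81 × 48.32 × 0.4897 = 232.1 kW.

P = 232.1 kW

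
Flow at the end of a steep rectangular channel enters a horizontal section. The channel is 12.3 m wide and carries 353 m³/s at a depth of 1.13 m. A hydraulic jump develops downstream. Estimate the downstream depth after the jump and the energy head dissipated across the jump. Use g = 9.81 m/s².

q = Q/b = 353/12.3 = 28.7 m²/s; V₁ = q/y₁ = 25.4 m/s. Fr₁ = V₁/√(g·y₁) = 7.63.
From the momentum equation for a rectangular channel, y₂/y₁ = ½[√(1 + 8Fr₁²) − 1] = ½[√466.5 − 1] = 10.3.
y₂ = 10.3 × 1.13 = 11.6 m.
Head loss: ΔE = (y₂ − y₁)³/(4y₁y₂) = (11.6 − 1.13)³/(4×1.13×11.6) = 1160/52.6 = 22.1 m.

y₂ = 11.6 m; ΔE = 22.1 m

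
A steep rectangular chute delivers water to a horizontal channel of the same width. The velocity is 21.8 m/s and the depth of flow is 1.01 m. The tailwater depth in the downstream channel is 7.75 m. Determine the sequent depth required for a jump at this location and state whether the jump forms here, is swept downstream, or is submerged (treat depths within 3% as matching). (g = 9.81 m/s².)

y₂ = 9.40 m; the jump is swept downstream

Fr₁ = V₁/√(g·y₁) = 21.8/√(9.81×1.01) = 6.93.
From the momentum equation for a rectangular channel, y₂/y₁ = ½[√(1 + 8Fr₁²) − 1] = ½[√384.7 − 1] = 9.31.
y₂ = 9.31 × 1.01 = 9.40 m.
Tailwater y_tw = 7.75 m: y_tw < y₂, so the jump is swept downstream.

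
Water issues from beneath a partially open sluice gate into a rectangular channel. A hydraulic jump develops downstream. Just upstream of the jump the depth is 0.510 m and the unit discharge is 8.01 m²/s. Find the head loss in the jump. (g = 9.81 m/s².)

ΔE = 8.13 m

V₁ = q/y₁ = 8.01/0.510 = 15.7 m/s. Fr₁ = V₁/√(g·y₁) = 15.7/√(9.81×0.510) = 7.02.
From the momentum equation for a rectangular channel, y₂/y₁ = ½[√(1 + 8Fr₁²) − 1] = ½[√395.4 − 1] = 9.44.
y₂ = 9.44 × 0.510 = 4.82 m.
Head loss: ΔE = (y₂ − y₁)³/(4y₁y₂) = (4.82 − 0.510)³/(4×0.510×4.82) = 79.8/9.82 = 8.13 m.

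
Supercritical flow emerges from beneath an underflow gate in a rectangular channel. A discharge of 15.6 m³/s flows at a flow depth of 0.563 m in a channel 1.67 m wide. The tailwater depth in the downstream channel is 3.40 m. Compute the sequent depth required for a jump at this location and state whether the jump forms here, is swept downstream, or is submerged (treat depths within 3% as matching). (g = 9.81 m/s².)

q = Q/b = 15.6/1.67 = 9.34 m²/s; V₁ = q/y₁ = 16.6 m/s. Fr₁ = V₁/√(g·y₁) = 7.06.
Sequent-depth ratio: y₂/y₁ = ½[√(1 + 8Fr₁²) − 1] = ½[√399.8 − 1] = 9.50.
y₂ = 9.50 × 0.563 = 5.35 m.
Tailwater y_tw = 3.40 m: y_tw < y₂, so the jump is swept downstream.

y₂ = 5.35 m; the jump is swept downstream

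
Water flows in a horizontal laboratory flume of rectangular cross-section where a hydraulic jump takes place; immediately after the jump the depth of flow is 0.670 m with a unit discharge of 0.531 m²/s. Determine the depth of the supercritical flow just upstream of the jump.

V₂ = q/y₂ = 0.531/0.670 = 0.793 m/s; Fr₂ = V₂/√(g·y₂) = 0.309.
Since the conjugate-depth ratio holds either way, y₁/y₂ = ½[√(1 + 8Fr₂²) − 1] = ½[√1.765 − 1] = 0.164.
y₁ = 0.164 × 0.670 = 0.110 m.

y₁ = 0.110 m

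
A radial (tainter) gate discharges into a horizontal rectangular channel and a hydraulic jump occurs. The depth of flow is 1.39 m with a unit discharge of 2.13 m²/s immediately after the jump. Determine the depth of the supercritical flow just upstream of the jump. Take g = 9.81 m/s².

y₁ = 0.377 m

V₂ = q/y₂ = 2.13/1.39 = 1.53 m/s; Fr₂ = V₂/√(g·y₂) = 0.415.
Since the conjugate-depth ratio holds either way, y₁/y₂ = ½[√(1 + 8Fr₂²) − 1] = ½[√2.378 − 1] = 0.271.
y₁ = 0.271 × 1.39 = 0.377 m.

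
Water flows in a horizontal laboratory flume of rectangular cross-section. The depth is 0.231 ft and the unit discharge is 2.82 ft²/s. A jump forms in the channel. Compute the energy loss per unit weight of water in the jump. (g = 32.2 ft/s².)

ΔE = 1.13 ft

V₁ = q/y₁ = 2.82/0.231 = 12.2 ft/s. Fr₁ = V₁/√(g·y₁) = 12.2/√(32.2×0.231) = 4.48.
By Bélanger, y₂/y₁ = ½[√(1 + 8Fr₁²) − 1] = ½[√161.3 − 1] = 5.85.
y₂ = 5.85 × 0.231 = 1.35 ft.
Head loss: ΔE = (y₂ − y₁)³/(4y₁y₂) = (1.35 − 0.231)³/(4×0.231×1.35) = 1.41/1.25 = 1.13 ft.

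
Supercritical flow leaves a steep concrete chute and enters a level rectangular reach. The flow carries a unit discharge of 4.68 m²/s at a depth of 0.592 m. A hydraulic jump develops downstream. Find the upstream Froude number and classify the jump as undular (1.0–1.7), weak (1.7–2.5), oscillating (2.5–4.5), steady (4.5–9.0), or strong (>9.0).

V₁ = q/y₁ = 4.68/0.592 = 7.91 m/s. Fr₁ = V₁/√(g·y₁) = 7.91/√(9.81×0.592) = 3.28.
Fr₁ = 3.28 lies in the oscillating range.

Fr₁ = 3.28; oscillating jump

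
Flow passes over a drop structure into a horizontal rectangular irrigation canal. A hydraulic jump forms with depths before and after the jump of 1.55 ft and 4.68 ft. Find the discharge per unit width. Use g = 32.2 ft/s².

For a rectangular channel the momentum equation gives q² = ½·g·y₁·y₂·(y₁ + y₂) = ½×32.2×1.55×4.68×6.23 = 728.
q = √728 = 27.0 ft²/s.

q = 27.0 ft²/s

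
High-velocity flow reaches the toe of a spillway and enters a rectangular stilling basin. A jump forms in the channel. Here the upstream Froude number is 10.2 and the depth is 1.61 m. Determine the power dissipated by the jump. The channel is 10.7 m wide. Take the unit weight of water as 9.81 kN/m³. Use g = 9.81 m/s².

P = 428144 kW

Fr₁ = 10.2 (given).
By Bélanger, y₂/y₁ = ½[√(1 + 8Fr₁²) − 1] = ½[√833.3 − 1] = 13.9.
y₂ = 13.9 × 1.61 = 22.4 m.
V₁ = Fr₁·√(g·y₁) = 10.2×√(9.81×1.61) = 40.5 m/s; q = V₁·y₁ = 65.3 m²/s. V₂ = q/y₂ = 65.3/22.4 = 2.91 m/s. E₁ = y₁ + V₁²/2g = 85.4 m; E₂ = y₂ + V₂²/2g = 22.9 m. ΔE = E₁ − E₂ = 62.5 m.
Q = q·b = 65.3 × 10.7 = 698 m³/s. P = γ·Q·ΔE = 9.81 × 698 × 62.5 = 428144 kW.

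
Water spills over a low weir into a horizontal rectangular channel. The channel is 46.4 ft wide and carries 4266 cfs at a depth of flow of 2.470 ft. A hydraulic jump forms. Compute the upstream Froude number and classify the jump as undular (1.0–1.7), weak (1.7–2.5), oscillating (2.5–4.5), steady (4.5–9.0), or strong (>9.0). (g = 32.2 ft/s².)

Fr₁ = 4.174; oscillating jump

q = Q/b = 4266/46.4 = 91.94 ft²/s; V₁ = q/y₁ = 37.22 ft/s. Fr₁ = V₁/√(g·y₁) = 4.174.
Fr₁ = 4.174 lies in the oscillating range.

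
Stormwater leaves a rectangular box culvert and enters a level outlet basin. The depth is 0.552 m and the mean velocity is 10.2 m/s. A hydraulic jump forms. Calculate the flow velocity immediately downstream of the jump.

Fr₁ = V₁/√(g·y₁) = 10.2/√(9.81×0.552) = 4.38.
By Bélanger, y₂/y₁ = ½[√(1 + 8Fr₁²) − 1] = ½[√154.7 − 1] = 5.72.
y₂ = 5.72 × 0.552 = 3.16 m.
q = V₁·y₁ = 10.2 × 0.552 = 5.63 m²/s.
V₂ = q/y₂ = 5.63/3.16 = 1.78 m/s.

V₂ = 1.78 m/s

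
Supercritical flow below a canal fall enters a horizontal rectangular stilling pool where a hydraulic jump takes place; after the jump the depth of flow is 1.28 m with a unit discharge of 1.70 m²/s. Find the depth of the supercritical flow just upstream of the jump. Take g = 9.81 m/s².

y₁ = 0.293 m

V₂ = q/y₂ = 1.70/1.28 = 1.33 m/s; Fr₂ = V₂/√(g·y₂) = 0.375.
Since the conjugate-depth ratio holds either way, y₁/y₂ = ½[√(1 + 8Fr₂²) − 1] = ½[√2.124 − 1] = 0.229.
y₁ = 0.229 × 1.28 = 0.293 m.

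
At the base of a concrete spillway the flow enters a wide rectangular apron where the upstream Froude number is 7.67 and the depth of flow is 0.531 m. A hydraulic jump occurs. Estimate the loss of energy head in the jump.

Fr₁ = 7.67 (given).
Conjugate-depth relation: y₂/y₁ = ½[√(1 + 8Fr₁²) − 1] = ½[√471.6 − 1] = 10.4.
y₂ = 10.4 × 0.531 = 5.50 m.
Head loss: ΔE = (y₂ − y₁)³/(4y₁y₂) = (5.50 − 0.531)³/(4×0.531×5.50) = 123/11.7 = 10.5 m.

ΔE = 10.5 m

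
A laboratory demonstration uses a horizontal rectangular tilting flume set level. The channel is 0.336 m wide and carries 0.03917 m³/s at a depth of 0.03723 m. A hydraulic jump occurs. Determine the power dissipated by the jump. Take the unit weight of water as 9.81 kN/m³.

q = Q/b = 0.03917/0.336 = 0.1166 m²/s; V₁ = q/y₁ = 3.131 m/s. Fr₁ = V₁/√(g·y₁) = 5.181.
Conjugate-depth relation: y₂/y₁ = ½[√(1 + 8Fr₁²) − 1] = ½[√215.77 − 1] = 6.845.
y₂ = 6.845 × 0.03723 = 0.2548 m.
V₂ = q/y₂ = 0.1166/0.2548 = 0.4575 m/s. E₁ = y₁ + V₁²/2g = 0.5370 m; E₂ = y₂ + V₂²/2g = 0.2655 m. ΔE = E₁ − E₂ = 0.2715 m.
P = γ·Q·ΔE = 9.81 × 0.03917 × 0.2715 = 0.1043 kW.

P = 0.1043 kW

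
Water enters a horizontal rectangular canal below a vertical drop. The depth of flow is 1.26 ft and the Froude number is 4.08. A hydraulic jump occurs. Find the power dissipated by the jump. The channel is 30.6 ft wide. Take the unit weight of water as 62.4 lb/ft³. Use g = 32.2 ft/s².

P = 535 hp

Fr₁ = 4.08 (given).
From the momentum equation for a rectangular channel, y₂/y₁ = ½[√(1 + 8Fr₁²) − 1] = ½[√134.2 − 1] = 5.29.
y₂ = 5.29 × 1.26 = 6.67 ft.
Head loss: ΔE = (y₂ − y₁)³/(4y₁y₂) = (6.67 − 1.26)³/(4×1.26×6.67) = 158/33.6 = 4.71 ft.
V₁ = Fr₁·√(g·y₁) = 4.08×√(32.2×1.26) = 26.0 ft/s; q = V₁·y₁ = 32.7 ft²/s. Q = q·b = 32.7 × 30.6 = 1002 cfs. P = γ·Q·ΔE/550 = 62.4 × 1002 × 4.71 / 550 = 535 hp.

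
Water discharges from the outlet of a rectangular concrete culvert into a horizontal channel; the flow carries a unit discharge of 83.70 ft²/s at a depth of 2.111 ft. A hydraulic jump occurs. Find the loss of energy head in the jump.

V₁ = q/y₁ = 83.70/2.111 = 39.65 ft/s. Fr₁ = V₁/√(g·y₁) = 39.65/√(32.2×2.111) = 4.809.
By Bélanger, y₂/y₁ = ½[√(1 + 8Fr₁²) − 1] = ½[√186.02 − 1] = 6.319.
y₂ = 6.319 × 2.111 = 13.34 ft.
Head loss: ΔE = (y₂ − y₁)³/(4y₁y₂) = (13.34 − 2.111)³/(4×2.111×13.34) = 1416/112.6 = 12.57 ft.

ΔE = 12.57 ft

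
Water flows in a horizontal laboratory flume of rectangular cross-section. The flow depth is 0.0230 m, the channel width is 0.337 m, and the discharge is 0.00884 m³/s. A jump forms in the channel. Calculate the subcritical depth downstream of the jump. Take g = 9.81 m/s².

q = Q/b = 0.00884/0.337 = 0.0262 m²/s; V₁ = q/y₁ = 1.14 m/s. Fr₁ = V₁/√(g·y₁) = 2.40.
Bélanger equation: y₂/y₁ = ½[√(1 + 8Fr₁²) − 1] = ½[√47.12 − 1] = 2.93.
y₂ = 2.93 × 0.0230 = 0.0674 m.

y₂ = 0.0674 m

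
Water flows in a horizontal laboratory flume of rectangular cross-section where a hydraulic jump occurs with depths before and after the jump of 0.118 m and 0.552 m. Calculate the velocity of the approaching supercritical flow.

For a rectangular channel the momentum equation gives q² = ½·g·y₁·y₂·(y₁ + y₂) = ½×9.81×0.118×0.552×0.670 = 0.214.
q = √0.214 = 0.463 m²/s.
V₁ = q/y₁ = 0.463/0.118 = 3.92 m/s.

V₁ = 3.92 m/s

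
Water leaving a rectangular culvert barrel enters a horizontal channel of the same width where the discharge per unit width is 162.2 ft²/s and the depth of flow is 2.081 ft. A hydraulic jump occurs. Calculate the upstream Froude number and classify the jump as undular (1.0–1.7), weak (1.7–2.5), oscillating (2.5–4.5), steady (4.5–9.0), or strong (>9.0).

V₁ = q/y₁ = 162.2/2.081 = 77.94 ft/s. Fr₁ = V₁/√(g·y₁) = 77.94/√(32.2×2.081) = 9.522.
Fr₁ = 9.522 lies in the strong range.

Fr₁ = 9.522; strong jump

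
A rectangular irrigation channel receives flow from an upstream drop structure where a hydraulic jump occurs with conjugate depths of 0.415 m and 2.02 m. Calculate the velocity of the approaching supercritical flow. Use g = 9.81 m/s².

V₁ = 7.62 m/s

For a rectangular channel the momentum equation gives q² = ½·g·y₁·y₂·(y₁ + y₂) = ½×9.81×0.415×2.02×2.44 = 10.0.
q = √10.0 = 3.16 m²/s.
V₁ = q/y₁ = 3.16/0.415 = 7.62 m/s.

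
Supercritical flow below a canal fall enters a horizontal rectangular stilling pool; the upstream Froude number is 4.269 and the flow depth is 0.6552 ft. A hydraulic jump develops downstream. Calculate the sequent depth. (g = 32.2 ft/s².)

Fr₁ = 4.269 (given).
By Bélanger, y₂/y₁ = ½[√(1 + 8Fr₁²) − 1] = ½[√146.79 − 1] = 5.558.
y₂ = 5.558 × 0.6552 = 3.642 ft.

y₂ = 3.642 ft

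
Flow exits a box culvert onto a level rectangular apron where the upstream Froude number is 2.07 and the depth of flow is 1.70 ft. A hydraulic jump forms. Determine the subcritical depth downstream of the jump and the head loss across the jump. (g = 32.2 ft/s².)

Fr₁ = 2.07 (given).
By Bélanger, y₂/y₁ = ½[√(1 + 8Fr₁²) − 1] = ½[√35.28 − 1] = 2.47.
y₂ = 2.47 × 1.70 = 4.20 ft.
Head loss: ΔE = (y₂ − y₁)³/(4y₁y₂) = (4.20 − 1.70)³/(4×1.70×4.20) = 15.6/28.6 = 0.546 ft.

y₂ = 4.20 ft; ΔE = 0.546 ft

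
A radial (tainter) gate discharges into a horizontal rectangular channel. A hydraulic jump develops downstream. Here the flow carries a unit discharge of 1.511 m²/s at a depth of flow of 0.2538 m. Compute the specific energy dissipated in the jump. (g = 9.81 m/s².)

V₁ = q/y₁ = 1.511/0.2538 = 5.954 m/s. Fr₁ = V₁/√(g·y₁) = 5.954/√(9.81×0.2538) = 3.773.
From the momentum equation for a rectangular channel, y₂/y₁ = ½[√(1 + 8Fr₁²) − 1] = ½[√114.89 − 1] = 4.859.
y₂ = 4.859 × 0.2538 = 1.233 m.
Head loss: ΔE = (y₂ − y₁)³/(4y₁y₂) = (1.233 − 0.2538)³/(4×0.2538×1.233) = 0.9397/1.252 = 0.7505 m.

ΔE = 0.7505 m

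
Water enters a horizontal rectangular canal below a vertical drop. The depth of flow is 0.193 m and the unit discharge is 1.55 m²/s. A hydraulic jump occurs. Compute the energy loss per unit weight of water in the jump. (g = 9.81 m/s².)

V₁ = q/y₁ = 1.55/0.193 = 8.03 m/s. Fr₁ = V₁/√(g·y₁) = 8.03/√(9.81×0.193) = 5.84.
Conjugate-depth relation: y₂/y₁ = ½[√(1 + 8Fr₁²) − 1] = ½[√273.5 − 1] = 7.77.
y₂ = 7.77 × 0.193 = 1.50 m.
V₂ = q/y₂ = 1.55/1.50 = 1.03 m/s. E₁ = y₁ + V₁²/2g = 3.48 m; E₂ = y₂ + V₂²/2g = 1.55 m. ΔE = E₁ − E₂ = 1.93 m.

ΔE = 1.93 m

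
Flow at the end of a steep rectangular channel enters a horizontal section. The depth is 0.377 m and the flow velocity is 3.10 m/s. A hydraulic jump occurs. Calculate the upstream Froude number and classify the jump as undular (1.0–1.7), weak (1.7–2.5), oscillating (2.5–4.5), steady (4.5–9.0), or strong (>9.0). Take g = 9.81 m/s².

Fr₁ = 1.61; undular jump

Fr₁ = V₁/√(g·y₁) = 3.10/√(9.81×0.377) = 1.61.
Fr₁ = 1.61 lies in the undular range.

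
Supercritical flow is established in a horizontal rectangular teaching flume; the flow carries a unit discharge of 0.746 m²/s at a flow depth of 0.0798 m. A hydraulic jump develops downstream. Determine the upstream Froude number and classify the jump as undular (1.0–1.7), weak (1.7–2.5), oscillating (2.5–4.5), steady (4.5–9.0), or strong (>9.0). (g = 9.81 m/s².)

V₁ = q/y₁ = 0.746/0.0798 = 9.35 m/s. Fr₁ = V₁/√(g·y₁) = 9.35/√(9.81×0.0798) = 10.6.
Fr₁ = 10.6 lies in the strong range.

Fr₁ = 10.6; strong jump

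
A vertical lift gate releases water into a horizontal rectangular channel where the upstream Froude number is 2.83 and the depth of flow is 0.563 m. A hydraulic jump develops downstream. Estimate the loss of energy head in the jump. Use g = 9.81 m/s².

ΔE = 0.648 m

Fr₁ = 2.83 (given).
By Bélanger, y₂/y₁ = ½[√(1 + 8Fr₁²) − 1] = ½[√65.07 − 1] = 3.53.
y₂ = 3.53 × 0.563 = 1.99 m.
Head loss: ΔE = (y₂ − y₁)³/(4y₁y₂) = (1.99 − 0.563)³/(4×0.563×1.99) = 2.90/4.48 = 0.648 m.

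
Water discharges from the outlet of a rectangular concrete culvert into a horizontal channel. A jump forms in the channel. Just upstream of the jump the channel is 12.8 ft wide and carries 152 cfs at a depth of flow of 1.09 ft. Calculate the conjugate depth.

y₂ = 2.34 ft

q = Q/b = 152/12.8 = 11.9 ft²/s; V₁ = q/y₁ = 10.9 ft/s. Fr₁ = V₁/√(g·y₁) = 1.84.
From the momentum equation for a rectangular channel, y₂/y₁ = ½[√(1 + 8Fr₁²) − 1] = ½[√28.05 − 1] = 2.15.
y₂ = 2.15 × 1.09 = 2.34 ft.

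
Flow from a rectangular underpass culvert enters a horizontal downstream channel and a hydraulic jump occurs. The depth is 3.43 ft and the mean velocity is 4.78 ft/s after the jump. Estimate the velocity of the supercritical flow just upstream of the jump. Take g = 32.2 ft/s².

V₁ = 15.2 ft/s

Fr₂ = V₂/√(g·y₂) = 4.78/√(32.2×3.43) = 0.455.
The Bélanger relation is symmetric: y₁/y₂ = ½[√(1 + 8Fr₂²) − 1] = ½[√2.655 − 1] = 0.315.
y₁ = 0.315 × 3.43 = 1.08 ft.
V₁ = q/y₁ = 16.4/1.08 = 15.2 ft/s.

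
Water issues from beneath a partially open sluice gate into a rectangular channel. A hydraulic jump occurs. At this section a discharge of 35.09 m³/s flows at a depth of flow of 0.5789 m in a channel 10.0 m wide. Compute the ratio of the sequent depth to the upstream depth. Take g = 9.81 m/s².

q = Q/b = 35.09/10.0 = 3.509 m²/s; V₁ = q/y₁ = 6.061 m/s. Fr₁ = V₁/√(g·y₁) = 2.544.
By Bélanger, y₂/y₁ = ½[√(1 + 8Fr₁²) − 1] = ½[√52.758 − 1] = 3.132.

y₂/y₁ = 3.132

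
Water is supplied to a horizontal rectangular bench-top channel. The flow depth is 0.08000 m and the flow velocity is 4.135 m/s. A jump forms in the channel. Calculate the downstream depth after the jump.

y₂ = 0.4896 m

Fr₁ = V₁/√(g·y₁) = 4.135/√(9.81×0.08000) = 4.668.
From the momentum equation for a rectangular channel, y₂/y₁ = ½[√(1 + 8Fr₁²) − 1] = ½[√175.29 − 1] = 6.120.
y₂ = 6.120 × 0.08000 = 0.4896 m.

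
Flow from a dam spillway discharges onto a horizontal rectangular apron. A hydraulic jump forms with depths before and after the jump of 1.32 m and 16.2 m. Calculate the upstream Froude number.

For a rectangular channel the momentum equation gives q² = ½·g·y₁·y₂·(y₁ + y₂) = ½×9.81×1.32×16.2×17.5 = 1838.
q = √1838 = 42.9 m²/s.
V₁ = q/y₁ = 32.5 m/s; Fr₁ = V₁/√(g·y₁) = 9.02.

Fr₁ = 9.02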